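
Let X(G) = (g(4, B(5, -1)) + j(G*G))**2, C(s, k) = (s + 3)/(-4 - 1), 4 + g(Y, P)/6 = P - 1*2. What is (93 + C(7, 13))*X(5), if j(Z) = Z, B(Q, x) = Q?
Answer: 32851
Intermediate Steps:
g(Y, P) = -36 + 6*P (g(Y, P) = -24 + 6*(P - 1*2) = -24 + 6*(P - 2) = -24 + 6*(-2 + P) = -24 + (-12 + 6*P) = -36 + 6*P)
C(s, k) = -3/5 - s/5 (C(s, k) = (3 + s)/(-5) = (3 + s)*(-1/5) = -3/5 - s/5)
X(G) = (-6 + G**2)**2 (X(G) = ((-36 + 6*5) + G*G)**2 = ((-36 + 30) + G**2)**2 = (-6 + G**2)**2)
(93 + C(7, 13))*X(5) = (93 + (-3/5 - 1/5*7))*(-6 + 5**2)**2 = (93 + (-3/5 - 7/5))*(-6 + 25)**2 = (93 - 2)*19**2 = 91*361 = 32851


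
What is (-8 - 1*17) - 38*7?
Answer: -291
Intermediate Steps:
(-8 - 1*17) - 38*7 = (-8 - 17) - 266 = -25 - 266 = -291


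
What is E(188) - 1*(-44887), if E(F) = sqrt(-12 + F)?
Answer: 44887 + 4*sqrt(11) ≈ 44900.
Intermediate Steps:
E(188) - 1*(-44887) = sqrt(-12 + 188) - 1*(-44887) = sqrt(176) + 44887 = 4*sqrt(11) + 44887 = 44887 + 4*sqrt(11)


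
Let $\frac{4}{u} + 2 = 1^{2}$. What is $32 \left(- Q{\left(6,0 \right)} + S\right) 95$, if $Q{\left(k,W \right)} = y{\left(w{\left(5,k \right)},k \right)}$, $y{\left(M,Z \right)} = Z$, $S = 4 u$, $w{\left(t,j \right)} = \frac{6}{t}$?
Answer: $-66880$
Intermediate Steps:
$u = -4$ ($u = \frac{4}{-2 + 1^{2}} = \frac{4}{-2 + 1} = \frac{4}{-1} = 4 \left(-1\right) = -4$)
$S = -16$ ($S = 4 \left(-4\right) = -16$)
$Q{\left(k,W \right)} = k$
$32 \left(- Q{\left(6,0 \right)} + S\right) 95 = 32 \left(\left(-1\right) 6 - 16\right) 95 = 32 \left(-6 - 16\right) 95 = 32 \left(-22\right) 95 = \left(-704\right) 95 = -66880$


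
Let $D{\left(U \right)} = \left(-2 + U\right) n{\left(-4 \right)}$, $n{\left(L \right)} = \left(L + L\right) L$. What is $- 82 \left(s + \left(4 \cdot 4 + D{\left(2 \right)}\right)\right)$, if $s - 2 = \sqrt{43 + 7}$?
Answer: $-1476 - 410 \sqrt{2} \approx -2055.8$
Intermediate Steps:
$n{\left(L \right)} = 2 L^{2}$ ($n{\left(L \right)} = 2 L L = 2 L^{2}$)
$D{\left(U \right)} = -64 + 32 U$ ($D{\left(U \right)} = \left(-2 + U\right) 2 \left(-4\right)^{2} = \left(-2 + U\right) 2 \cdot 16 = \left(-2 + U\right) 32 = -64 + 32 U$)
$s = 2 + 5 \sqrt{2}$ ($s = 2 + \sqrt{43 + 7} = 2 + \sqrt{50} = 2 + 5 \sqrt{2} \approx 9.0711$)
$- 82 \left(s + \left(4 \cdot 4 + D{\left(2 \right)}\right)\right) = - 82 \left(\left(2 + 5 \sqrt{2}\right) + \left(4 \cdot 4 + \left(-64 + 32 \cdot 2\right)\right)\right) = - 82 \left(\left(2 + 5 \sqrt{2}\right) + \left(16 + \left(-64 + 64\right)\right)\right) = - 82 \left(\left(2 + 5 \sqrt{2}\right) + \left(16 + 0\right)\right) = - 82 \left(\left(2 + 5 \sqrt{2}\right) + 16\right) = - 82 \left(18 + 5 \sqrt{2}\right) = -1476 - 410 \sqrt{2}$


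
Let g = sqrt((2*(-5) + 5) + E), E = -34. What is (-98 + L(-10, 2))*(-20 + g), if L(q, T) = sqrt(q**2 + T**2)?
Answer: 2*(20 - I*sqrt(39))*(49 - sqrt(26)) ≈ 1756.0 - 548.32*I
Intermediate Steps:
L(q, T) = sqrt(T**2 + q**2)
g = I*sqrt(39) (g = sqrt((2*(-5) + 5) - 34) = sqrt((-10 + 5) - 34) = sqrt(-5 - 34) = sqrt(-39) = I*sqrt(39) ≈ 6.245*I)
(-98 + L(-10, 2))*(-20 + g) = (-98 + sqrt(2**2 + (-10)**2))*(-20 + I*sqrt(39)) = (-98 + sqrt(4 + 100))*(-20 + I*sqrt(39)) = (-98 + sqrt(104))*(-20 + I*sqrt(39)) = (-98 + 2*sqrt(26))*(-20 + I*sqrt(39))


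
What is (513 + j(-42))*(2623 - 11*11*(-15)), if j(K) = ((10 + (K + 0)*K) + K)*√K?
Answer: 2276694 + 7686616*I*√42 ≈ 2.2767e+6 + 4.9815e+7*I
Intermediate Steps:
j(K) = √K*(10 + K + K²) (j(K) = ((10 + K*K) + K)*√K = ((10 + K²) + K)*√K = (10 + K + K²)*√K = √K*(10 + K + K²))
(513 + j(-42))*(2623 - 11*11*(-15)) = (513 + √(-42)*(10 - 42 + (-42)²))*(2623 - 11*11*(-15)) = (513 + (I*√42)*(10 - 42 + 1764))*(2623 - 121*(-15)) = (513 + (I*√42)*1732)*(2623 + 1815) = (513 + 1732*I*√42)*4438 = 2276694 + 7686616*I*√42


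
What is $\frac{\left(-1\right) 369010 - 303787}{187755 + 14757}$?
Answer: $- \frac{672797}{202512} \approx -3.3223$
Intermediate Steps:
$\frac{\left(-1\right) 369010 - 303787}{187755 + 14757} = \frac{-369010 - 303787}{202512} = \left(-672797\right) \frac{1}{202512} = - \frac{672797}{202512}$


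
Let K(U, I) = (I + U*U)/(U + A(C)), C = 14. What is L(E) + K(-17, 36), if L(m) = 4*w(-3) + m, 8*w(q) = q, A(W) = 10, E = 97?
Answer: 687/14 ≈ 49.071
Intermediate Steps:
w(q) = q/8
L(m) = -3/2 + m (L(m) = 4*((⅛)*(-3)) + m = 4*(-3/8) + m = -3/2 + m)
K(U, I) = (I + U²)/(10 + U) (K(U, I) = (I + U*U)/(U + 10) = (I + U²)/(10 + U))
L(E) + K(-17, 36) = (-3/2 + 97) + (36 + (-17)²)/(10 - 17) = 191/2 + (36 + 289)/(-7) = 191/2 - ⅐*325 = 191/2 - 325/7 = 687/14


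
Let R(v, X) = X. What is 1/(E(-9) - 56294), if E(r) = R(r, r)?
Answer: -1/56303 ≈ -1.7761e-5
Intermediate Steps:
E(r) = r
1/(E(-9) - 56294) = 1/(-9 - 56294) = 1/(-56303) = -1/56303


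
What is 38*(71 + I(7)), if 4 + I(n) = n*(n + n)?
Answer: 6270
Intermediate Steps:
I(n) = -4 + 2*n² (I(n) = -4 + n*(n + n) = -4 + n*(2*n) = -4 + 2*n²)
38*(71 + I(7)) = 38*(71 + (-4 + 2*7²)) = 38*(71 + (-4 + 2*49)) = 38*(71 + (-4 + 98)) = 38*(71 + 94) = 38*165 = 6270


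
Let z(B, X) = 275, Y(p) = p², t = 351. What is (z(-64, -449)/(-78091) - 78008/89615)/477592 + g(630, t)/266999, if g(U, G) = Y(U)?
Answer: 1326536795905197347853/892377006793404475720 ≈ 1.4865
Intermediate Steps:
g(U, G) = U²
(z(-64, -449)/(-78091) - 78008/89615)/477592 + g(630, t)/266999 = (275/(-78091) - 78008/89615)/477592 + 630²/266999 = (275*(-1/78091) - 78008*1/89615)*(1/477592) + 396900*(1/266999) = (-275/78091 - 78008/89615)*(1/477592) + 396900/266999 = -6116366853/6998124965*1/477592 + 396900/266999 = -6116366853/3342248498284280 + 396900/266999 = 1326536795905197347853/892377006793404475720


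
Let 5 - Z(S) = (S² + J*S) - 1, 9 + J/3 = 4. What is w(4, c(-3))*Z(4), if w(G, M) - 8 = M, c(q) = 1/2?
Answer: 425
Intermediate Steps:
J = -15 (J = -27 + 3*4 = -27 + 12 = -15)
c(q) = ½
w(G, M) = 8 + M
Z(S) = 6 - S² + 15*S (Z(S) = 5 - ((S² - 15*S) - 1) = 5 - (-1 + S² - 15*S) = 5 + (1 - S² + 15*S) = 6 - S² + 15*S)
w(4, c(-3))*Z(4) = (8 + ½)*(6 - 1*4² + 15*4) = 17*(6 - 1*16 + 60)/2 = 17*(6 - 16 + 60)/2 = (17/2)*50 = 425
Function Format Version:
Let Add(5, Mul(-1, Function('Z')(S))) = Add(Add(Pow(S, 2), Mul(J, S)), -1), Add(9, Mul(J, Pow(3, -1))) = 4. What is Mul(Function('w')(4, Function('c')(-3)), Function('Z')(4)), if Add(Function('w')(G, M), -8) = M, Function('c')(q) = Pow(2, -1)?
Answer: 425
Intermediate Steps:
J = -15 (J = Add(-27, Mul(3, 4)) = Add(-27, 12) = -15)
Function('c')(q) = Rational(1, 2)
Function('w')(G, M) = Add(8, M)
Function('Z')(S) = Add(6, Mul(-1, Pow(S, 2)), Mul(15, S)) (Function('Z')(S) = Add(5, Mul(-1, Add(Add(Pow(S, 2), Mul(-15, S)), -1))) = Add(5, Mul(-1, Add(-1, Pow(S, 2), Mul(-15, S)))) = Add(5, Add(1, Mul(-1, Pow(S, 2)), Mul(15, S))) = Add(6, Mul(-1, Pow(S, 2)), Mul(15, S)))
Mul(Function('w')(4, Function('c')(-3)), Function('Z')(4)) = Mul(Add(8, Rational(1, 2)), Add(6, Mul(-1, Pow(4, 2)), Mul(15, 4))) = Mul(Rational(17, 2), Add(6, Mul(-1, 16), 60)) = Mul(Rational(17, 2), Add(6, -16, 60)) = Mul(Rational(17, 2), 50) = 425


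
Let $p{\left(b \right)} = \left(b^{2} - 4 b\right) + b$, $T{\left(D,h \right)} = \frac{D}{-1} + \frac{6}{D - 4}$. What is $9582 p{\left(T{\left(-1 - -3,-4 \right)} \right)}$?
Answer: $383280$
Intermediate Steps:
$T{\left(D,h \right)} = - D + \frac{6}{-4 + D}$ ($T{\left(D,h \right)} = D \left(-1\right) + \frac{6}{-4 + D} = - D + \frac{6}{-4 + D}$)
$p{\left(b \right)} = b^{2} - 3 b$
$9582 p{\left(T{\left(-1 - -3,-4 \right)} \right)} = 9582 \frac{6 - \left(-1 - -3\right)^{2} + 4 \left(-1 - -3\right)}{-4 - -2} \left(-3 + \frac{6 - \left(-1 - -3\right)^{2} + 4 \left(-1 - -3\right)}{-4 - -2}\right) = 9582 \frac{6 - \left(-1 + 3\right)^{2} + 4 \left(-1 + 3\right)}{-4 + \left(-1 + 3\right)} \left(-3 + \frac{6 - \left(-1 + 3\right)^{2} + 4 \left(-1 + 3\right)}{-4 + \left(-1 + 3\right)}\right) = 9582 \frac{6 - 2^{2} + 4 \cdot 2}{-4 + 2} \left(-3 + \frac{6 - 2^{2} + 4 \cdot 2}{-4 + 2}\right) = 9582 \frac{6 - 4 + 8}{-2} \left(-3 + \frac{6 - 4 + 8}{-2}\right) = 9582 - \frac{6 - 4 + 8}{2} \left(-3 - \frac{6 - 4 + 8}{2}\right) = 9582 \left(- \frac{1}{2}\right) 10 \left(-3 - 5\right) = 9582 \left(- 5 \left(-3 - 5\right)\right) = 9582 \left(\left(-5\right) \left(-8\right)\right) = 9582 \cdot 40 = 383280$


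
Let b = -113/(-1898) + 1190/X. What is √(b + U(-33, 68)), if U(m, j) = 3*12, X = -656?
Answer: √829514122242/155636 ≈ 5.8520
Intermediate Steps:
U(m, j) = 36
b = -546123/311272 (b = -113/(-1898) + 1190/(-656) = -113*(-1/1898) + 1190*(-1/656) = 113/1898 - 595/328 = -546123/311272 ≈ -1.7545)
√(b + U(-33, 68)) = √(-546123/311272 + 36) = √(10659669/311272) = √829514122242/155636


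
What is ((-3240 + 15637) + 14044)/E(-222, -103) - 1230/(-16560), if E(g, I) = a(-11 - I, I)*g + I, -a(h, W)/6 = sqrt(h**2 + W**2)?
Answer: 1388933642959/18679549586136 + 35219412*sqrt(19073)/33839763743 ≈ 0.21809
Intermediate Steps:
a(h, W) = -6*sqrt(W**2 + h**2) (a(h, W) = -6*sqrt(h**2 + W**2) = -6*sqrt(W**2 + h**2))
E(g, I) = I - 6*g*sqrt(I**2 + (-11 - I)**2) (E(g, I) = (-6*sqrt(I**2 + (-11 - I)**2))*g + I = -6*g*sqrt(I**2 + (-11 - I)**2) + I = I - 6*g*sqrt(I**2 + (-11 - I)**2))
((-3240 + 15637) + 14044)/E(-222, -103) - 1230/(-16560) = ((-3240 + 15637) + 14044)/(-103 - 6*(-222)*sqrt((-103)**2 + (11 - 103)**2)) - 1230/(-16560) = (12397 + 14044)/(-103 - 6*(-222)*sqrt(10609 + (-92)**2)) - 1230*(-1/16560) = 26441/(-103 - 6*(-222)*sqrt(10609 + 8464)) + 41/552 = 26441/(-103 - 6*(-222)*sqrt(19073)) + 41/552 = 26441/(-103 + 1332*sqrt(19073)) + 41/552 = 41/552 + 26441/(-103 + 1332*sqrt(19073))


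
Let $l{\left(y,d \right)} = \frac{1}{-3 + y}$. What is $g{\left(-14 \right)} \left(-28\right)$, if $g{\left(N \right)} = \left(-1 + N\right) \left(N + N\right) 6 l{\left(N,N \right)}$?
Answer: $\frac{70560}{17} \approx 4150.6$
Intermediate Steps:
$g{\left(N \right)} = \frac{12 N \left(-1 + N\right)}{-3 + N}$ ($g{\left(N \right)} = \frac{\left(-1 + N\right) \left(N + N\right) 6}{-3 + N} = \frac{\left(-1 + N\right) 2 N 6}{-3 + N} = \frac{2 N \left(-1 + N\right) 6}{-3 + N} = \frac{12 N \left(-1 + N\right)}{-3 + N}$)
$g{\left(-14 \right)} \left(-28\right) = 12 \left(-14\right) \frac{1}{-3 - 14} \left(-1 - 14\right) \left(-28\right) = 12 \left(-14\right) \frac{1}{-17} \left(-15\right) \left(-28\right) = 12 \left(-14\right) \left(- \frac{1}{17}\right) \left(-15\right) \left(-28\right) = \left(- \frac{2520}{17}\right) \left(-28\right) = \frac{70560}{17}$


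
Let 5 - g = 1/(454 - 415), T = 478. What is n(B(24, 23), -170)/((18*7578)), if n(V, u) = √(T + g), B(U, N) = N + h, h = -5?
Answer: √183651/2659878 ≈ 0.00016111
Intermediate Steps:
g = 194/39 (g = 5 - 1/(454 - 415) = 5 - 1/39 = 194/39 ≈ 4.9744)
B(U, N) = -5 + N (B(U, N) = N - 5 = -5 + N)
n(V, u) = 2*√183651/39 (n(V, u) = √(478 + 194/39) = √(18836/39) = 2*√183651/39)
n(B(24, 23), -170)/((18*7578)) = (2*√183651/39)/((18*7578)) = (2*√183651/39)/136404 = (2*√183651/39)*(1/136404) = √183651/2659878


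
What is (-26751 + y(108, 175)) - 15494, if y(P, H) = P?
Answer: -42137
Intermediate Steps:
(-26751 + y(108, 175)) - 15494 = (-26751 + 108) - 15494 = -26643 - 15494 = -42137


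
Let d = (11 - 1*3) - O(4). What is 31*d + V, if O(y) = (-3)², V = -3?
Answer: -34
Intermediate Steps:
O(y) = 9
d = -1 (d = (11 - 1*3) - 1*9 = (11 - 3) - 9 = 8 - 9 = -1)
31*d + V = 31*(-1) - 3 = -31 - 3 = -34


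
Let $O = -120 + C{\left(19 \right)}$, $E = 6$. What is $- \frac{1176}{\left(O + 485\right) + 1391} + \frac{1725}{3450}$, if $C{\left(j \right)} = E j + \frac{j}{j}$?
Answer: $- \frac{481}{3742} \approx -0.12854$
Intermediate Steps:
$C{\left(j \right)} = 1 + 6 j$ ($C{\left(j \right)} = 6 j + \frac{j}{j} = 6 j + 1 = 1 + 6 j$)
$O = -5$ ($O = -120 + \left(1 + 6 \cdot 19\right) = -120 + \left(1 + 114\right) = -120 + 115 = -5$)
$- \frac{1176}{\left(O + 485\right) + 1391} + \frac{1725}{3450} = - \frac{1176}{\left(-5 + 485\right) + 1391} + \frac{1725}{3450} = - \frac{1176}{480 + 1391} + 1725 \cdot \frac{1}{3450} = - \frac{1176}{1871} + \frac{1}{2} = - \frac{481}{3742}$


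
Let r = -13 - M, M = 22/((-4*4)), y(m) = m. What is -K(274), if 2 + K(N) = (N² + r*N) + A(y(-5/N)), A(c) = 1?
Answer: -287559/4 ≈ -71890.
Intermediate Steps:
M = -11/8 (M = 22/(-16) = 22*(-1/16) = -11/8 ≈ -1.3750)
r = -93/8 (r = -13 - 1*(-11/8) = -13 + 11/8 = -93/8 ≈ -11.625)
K(N) = -1 + N² - 93*N/8 (K(N) = -2 + ((N² - 93*N/8) + 1) = -2 + (1 + N² - 93*N/8) = -1 + N² - 93*N/8)
-K(274) = -(-1 + 274² - 93/8*274) = -(-1 + 75076 - 12741/4) = -1*287559/4 = -287559/4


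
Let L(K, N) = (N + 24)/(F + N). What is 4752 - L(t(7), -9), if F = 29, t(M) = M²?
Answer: 19005/4 ≈ 4751.3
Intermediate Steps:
L(K, N) = (24 + N)/(29 + N) (L(K, N) = (N + 24)/(29 + N) = (24 + N)/(29 + N))
4752 - L(t(7), -9) = 4752 - (24 - 9)/(29 - 9) = 4752 - 15/20 = 4752 - 1*¾ = 4752 - ¾ = 19005/4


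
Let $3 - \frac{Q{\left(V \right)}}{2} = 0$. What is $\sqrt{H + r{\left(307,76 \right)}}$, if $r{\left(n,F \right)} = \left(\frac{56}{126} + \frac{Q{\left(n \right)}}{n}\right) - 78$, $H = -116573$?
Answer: $\frac{i \sqrt{98947767317}}{921} \approx 341.54 i$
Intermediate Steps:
$Q{\left(V \right)} = 6$ ($Q{\left(V \right)} = 6 - 0 = 6 + 0 = 6$)
$r{\left(n,F \right)} = - \frac{698}{9} + \frac{6}{n}$ ($r{\left(n,F \right)} = \left(\frac{56}{126} + \frac{6}{n}\right) - 78 = \left(56 \cdot \frac{1}{126} + \frac{6}{n}\right) - 78 = \left(\frac{4}{9} + \frac{6}{n}\right) - 78 = - \frac{698}{9} + \frac{6}{n}$)
$\sqrt{H + r{\left(307,76 \right)}} = \sqrt{-116573 - \left(\frac{698}{9} - \frac{6}{307}\right)} = \sqrt{-116573 + \left(- \frac{698}{9} + 6 \cdot \frac{1}{307}\right)} = \sqrt{-116573 + \left(- \frac{698}{9} + \frac{6}{307}\right)} = \sqrt{-116573 - \frac{214232}{2763}} = \sqrt{- \frac{322305431}{2763}} = \frac{i \sqrt{98947767317}}{921}$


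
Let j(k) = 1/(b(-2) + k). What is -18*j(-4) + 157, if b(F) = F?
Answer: 160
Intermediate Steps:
j(k) = 1/(-2 + k)
-18*j(-4) + 157 = -18/(-2 - 4) + 157 = -18/(-6) + 157 = -18*(-1/6) + 157 = 3 + 157 = 160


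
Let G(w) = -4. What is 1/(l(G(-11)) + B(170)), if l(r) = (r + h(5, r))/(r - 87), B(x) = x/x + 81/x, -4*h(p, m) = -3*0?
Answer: 15470/23521 ≈ 0.65771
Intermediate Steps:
h(p, m) = 0 (h(p, m) = -(-3)*0/4 = -¼*0 = 0)
B(x) = 1 + 81/x
l(r) = r/(-87 + r) (l(r) = (r + 0)/(r - 87) = r/(-87 + r))
1/(l(G(-11)) + B(170)) = 1/(-4/(-87 - 4) + (81 + 170)/170) = 1/(-4/(-91) + (1/170)*251) = 1/(-4*(-1/91) + 251/170) = 1/(4/91 + 251/170) = 1/(23521/15470) = 15470/23521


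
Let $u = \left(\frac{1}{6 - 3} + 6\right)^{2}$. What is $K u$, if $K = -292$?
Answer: $- \frac{105412}{9} \approx -11712.0$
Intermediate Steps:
$u = \frac{361}{9}$ ($u = \left(\frac{1}{3} + 6\right)^{2} = \left(\frac{19}{3}\right)^{2} = \frac{361}{9} \approx 40.111$)
$K u = \left(-292\right) \frac{361}{9} = - \frac{105412}{9}$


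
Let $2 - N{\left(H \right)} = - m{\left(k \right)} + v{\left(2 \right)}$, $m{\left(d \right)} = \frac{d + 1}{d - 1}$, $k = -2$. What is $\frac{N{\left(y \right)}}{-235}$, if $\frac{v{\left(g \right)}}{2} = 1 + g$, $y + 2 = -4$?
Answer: $\frac{11}{705} \approx 0.015603$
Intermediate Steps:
$y = -6$ ($y = -2 - 4 = -6$)
$m{\left(d \right)} = \frac{1 + d}{-1 + d}$
$v{\left(g \right)} = 2 + 2 g$ ($v{\left(g \right)} = 2 \left(1 + g\right) = 2 + 2 g$)
$N{\left(H \right)} = - \frac{11}{3}$ ($N{\left(H \right)} = 2 - \left(- \frac{1 - 2}{-1 - 2} + \left(2 + 2 \cdot 2\right)\right) = 2 - \left(- \frac{-1}{-3} + \left(2 + 4\right)\right) = 2 - \left(- \frac{\left(-1\right) \left(-1\right)}{3} + 6\right) = 2 - \left(\left(-1\right) \frac{1}{3} + 6\right) = 2 - \left(- \frac{1}{3} + 6\right) = 2 - \frac{17}{3} = - \frac{11}{3}$)
$\frac{N{\left(y \right)}}{-235} = - \frac{11}{3 \left(-235\right)} = \left(- \frac{11}{3}\right) \left(- \frac{1}{235}\right) = \frac{11}{705}$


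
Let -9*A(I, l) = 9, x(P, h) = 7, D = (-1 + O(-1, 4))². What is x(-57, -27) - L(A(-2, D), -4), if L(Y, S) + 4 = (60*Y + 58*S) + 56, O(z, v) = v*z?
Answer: 247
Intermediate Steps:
D = 25 (D = (-1 + 4*(-1))² = (-1 - 4)² = (-5)² = 25)
A(I, l) = -1 (A(I, l) = -⅑*9 = -1)
L(Y, S) = 52 + 58*S + 60*Y (L(Y, S) = -4 + ((60*Y + 58*S) + 56) = -4 + ((58*S + 60*Y) + 56) = -4 + (56 + 58*S + 60*Y) = 52 + 58*S + 60*Y)
x(-57, -27) - L(A(-2, D), -4) = 7 - (52 + 58*(-4) + 60*(-1)) = 7 - (52 - 232 - 60) = 7 - 1*(-240) = 7 + 240 = 247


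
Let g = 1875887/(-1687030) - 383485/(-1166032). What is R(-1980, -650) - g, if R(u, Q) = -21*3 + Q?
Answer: -700511992222823/983565482480 ≈ -712.22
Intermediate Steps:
g = -770196785417/983565482480 (g = 1875887*(-1/1687030) - 383485*(-1/1166032) = -1875887/1687030 + 383485/1166032 = -770196785417/983565482480 ≈ -0.78307)
R(u, Q) = -63 + Q
R(-1980, -650) - g = (-63 - 650) - 1*(-770196785417/983565482480) = -713 + 770196785417/983565482480 = -700511992222823/983565482480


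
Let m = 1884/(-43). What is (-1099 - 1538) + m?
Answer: -115275/43 ≈ -2680.8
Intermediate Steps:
m = -1884/43 (m = 1884*(-1/43) = -1884/43 ≈ -43.814)
(-1099 - 1538) + m = (-1099 - 1538) - 1884/43 = -2637 - 1884/43 = -115275/43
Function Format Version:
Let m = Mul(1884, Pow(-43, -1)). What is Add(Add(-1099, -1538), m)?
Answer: Rational(-115275, 43) ≈ -2680.8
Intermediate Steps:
m = Rational(-1884, 43) (m = Mul(1884, Rational(-1, 43)) = Rational(-1884, 43) ≈ -43.814)
Add(Add(-1099, -1538), m) = Add(Add(-1099, -1538), Rational(-1884, 43)) = Add(-2637, Rational(-1884, 43)) = Rational(-115275, 43)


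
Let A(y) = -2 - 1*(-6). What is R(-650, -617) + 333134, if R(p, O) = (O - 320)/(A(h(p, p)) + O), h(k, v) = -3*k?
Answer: 204212079/613 ≈ 3.3314e+5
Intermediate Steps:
A(y) = 4 (A(y) = -2 + 6 = 4)
R(p, O) = (-320 + O)/(4 + O) (R(p, O) = (O - 320)/(4 + O) = (-320 + O)/(4 + O))
R(-650, -617) + 333134 = (-320 - 617)/(4 - 617) + 333134 = -937/(-613) + 333134 = -1/613*(-937) + 333134 = 937/613 + 333134 = 204212079/613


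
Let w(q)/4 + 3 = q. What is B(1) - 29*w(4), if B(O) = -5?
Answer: -121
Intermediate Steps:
w(q) = -12 + 4*q
B(1) - 29*w(4) = -5 - 29*(-12 + 4*4) = -5 - 29*(-12 + 16) = -5 - 29*4 = -5 - 116 = -121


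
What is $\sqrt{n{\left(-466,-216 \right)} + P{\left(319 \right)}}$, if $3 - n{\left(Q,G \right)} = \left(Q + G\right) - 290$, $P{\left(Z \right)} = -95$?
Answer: $4 \sqrt{55} \approx 29.665$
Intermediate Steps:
$n{\left(Q,G \right)} = 293 - G - Q$ ($n{\left(Q,G \right)} = 3 - \left(\left(Q + G\right) - 290\right) = 3 - \left(\left(G + Q\right) - 290\right) = 3 - \left(-290 + G + Q\right) = 293 - G - Q$)
$\sqrt{n{\left(-466,-216 \right)} + P{\left(319 \right)}} = \sqrt{\left(293 - -216 - -466\right) - 95} = \sqrt{\left(293 + 216 + 466\right) - 95} = \sqrt{975 - 95} = \sqrt{880} = 4 \sqrt{55}$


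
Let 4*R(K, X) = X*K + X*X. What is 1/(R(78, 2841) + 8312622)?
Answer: 4/41543367 ≈ 9.6285e-8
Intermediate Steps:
R(K, X) = X²/4 + K*X/4 (R(K, X) = (X*K + X*X)/4 = (K*X + X²)/4 = (X² + K*X)/4 = X²/4 + K*X/4)
1/(R(78, 2841) + 8312622) = 1/((¼)*2841*(78 + 2841) + 8312622) = 1/((¼)*2841*2919 + 8312622) = 1/(8292879/4 + 8312622) = 1/(41543367/4) = 4/41543367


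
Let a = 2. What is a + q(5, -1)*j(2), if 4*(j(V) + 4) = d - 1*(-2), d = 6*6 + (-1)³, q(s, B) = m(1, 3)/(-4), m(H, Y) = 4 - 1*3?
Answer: 11/16 ≈ 0.68750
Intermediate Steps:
m(H, Y) = 1 (m(H, Y) = 4 - 3 = 1)
q(s, B) = -¼ (q(s, B) = 1/(-4) = 1*(-¼) = -¼)
d = 35 (d = 36 - 1 = 35)
j(V) = 21/4 (j(V) = -4 + (35 - 1*(-2))/4 = -4 + (35 + 2)/4 = -4 + (¼)*37 = -4 + 37/4 = 21/4)
a + q(5, -1)*j(2) = 2 - ¼*21/4 = 2 - 21/16 = 11/16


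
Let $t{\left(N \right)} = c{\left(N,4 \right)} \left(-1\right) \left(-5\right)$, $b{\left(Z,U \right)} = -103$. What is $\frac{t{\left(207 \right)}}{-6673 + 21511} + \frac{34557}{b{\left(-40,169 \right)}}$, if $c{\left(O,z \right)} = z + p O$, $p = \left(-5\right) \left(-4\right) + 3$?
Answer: $- \frac{510302791}{1528314} \approx -333.9$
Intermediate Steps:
$p = 23$ ($p = 20 + 3 = 23$)
$c{\left(O,z \right)} = z + 23 O$
$t{\left(N \right)} = 20 + 115 N$ ($t{\left(N \right)} = \left(4 + 23 N\right) \left(-1\right) \left(-5\right) = \left(-4 - 23 N\right) \left(-5\right) = 20 + 115 N$)
$\frac{t{\left(207 \right)}}{-6673 + 21511} + \frac{34557}{b{\left(-40,169 \right)}} = \frac{20 + 115 \cdot 207}{-6673 + 21511} + \frac{34557}{-103} = \frac{20 + 23805}{14838} + 34557 \left(- \frac{1}{103}\right) = 23825 \cdot \frac{1}{14838} - \frac{34557}{103} = \frac{23825}{14838} - \frac{34557}{103} = - \frac{510302791}{1528314}$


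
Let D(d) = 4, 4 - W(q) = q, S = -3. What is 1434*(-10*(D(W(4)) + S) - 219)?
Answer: -328386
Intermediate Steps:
W(q) = 4 - q
1434*(-10*(D(W(4)) + S) - 219) = 1434*(-10*(4 - 3) - 219) = 1434*(-10*1 - 219) = 1434*(-10 - 219) = 1434*(-229) = -328386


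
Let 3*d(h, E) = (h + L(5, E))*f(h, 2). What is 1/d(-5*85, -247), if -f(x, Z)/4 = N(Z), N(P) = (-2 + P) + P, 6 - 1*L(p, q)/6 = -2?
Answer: 3/3016 ≈ 0.00099470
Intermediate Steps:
L(p, q) = 48 (L(p, q) = 36 - 6*(-2) = 36 + 12 = 48)
N(P) = -2 + 2*P
f(x, Z) = 8 - 8*Z (f(x, Z) = -4*(-2 + 2*Z) = 8 - 8*Z)
d(h, E) = -128 - 8*h/3 (d(h, E) = ((h + 48)*(8 - 8*2))/3 = ((48 + h)*(8 - 16))/3 = ((48 + h)*(-8))/3 = (-384 - 8*h)/3 = -128 - 8*h/3)
1/d(-5*85, -247) = 1/(-128 - (-40)*85/3) = 1/(-128 - 8/3*(-425)) = 1/(-128 + 3400/3) = 1/(3016/3) = 3/3016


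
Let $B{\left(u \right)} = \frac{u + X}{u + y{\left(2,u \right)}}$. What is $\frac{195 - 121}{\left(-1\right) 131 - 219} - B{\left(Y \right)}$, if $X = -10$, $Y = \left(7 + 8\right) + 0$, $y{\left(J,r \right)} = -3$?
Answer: $- \frac{1319}{2100} \approx -0.6281$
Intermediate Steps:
$Y = 15$ ($Y = 15 + 0 = 15$)
$B{\left(u \right)} = \frac{-10 + u}{-3 + u}$ ($B{\left(u \right)} = \frac{u - 10}{u - 3} = \frac{-10 + u}{-3 + u}$)
$\frac{195 - 121}{\left(-1\right) 131 - 219} - B{\left(Y \right)} = \frac{195 - 121}{\left(-1\right) 131 - 219} - \frac{-10 + 15}{-3 + 15} = \frac{74}{-131 - 219} - \frac{1}{12} \cdot 5 = \frac{74}{-350} - \frac{1}{12} \cdot 5 = 74 \left(- \frac{1}{350}\right) - \frac{5}{12} = - \frac{37}{175} - \frac{5}{12} = - \frac{1319}{2100}$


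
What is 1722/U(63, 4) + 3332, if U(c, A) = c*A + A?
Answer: 427357/128 ≈ 3338.7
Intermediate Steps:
U(c, A) = A + A*c (U(c, A) = A*c + A = A + A*c)
1722/U(63, 4) + 3332 = 1722/((4*(1 + 63))) + 3332 = 1722/((4*64)) + 3332 = 1722/256 + 3332 = 1722*(1/256) + 3332 = 861/128 + 3332 = 427357/128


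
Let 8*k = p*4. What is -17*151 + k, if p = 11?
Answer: -5123/2 ≈ -2561.5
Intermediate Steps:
k = 11/2 (k = (11*4)/8 = (⅛)*44 = 11/2 ≈ 5.5000)
-17*151 + k = -17*151 + 11/2 = -2567 + 11/2 = -5123/2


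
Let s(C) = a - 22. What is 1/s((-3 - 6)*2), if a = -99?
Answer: -1/121 ≈ -0.0082645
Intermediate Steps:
s(C) = -121 (s(C) = -99 - 22 = -121)
1/s((-3 - 6)*2) = 1/(-121) = -1/121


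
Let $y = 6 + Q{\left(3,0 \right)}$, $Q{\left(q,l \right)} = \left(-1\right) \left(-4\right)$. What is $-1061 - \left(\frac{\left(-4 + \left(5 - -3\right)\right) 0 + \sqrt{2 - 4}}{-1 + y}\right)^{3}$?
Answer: $-1061 + \frac{2 i \sqrt{2}}{729} \approx -1061.0 + 0.0038799 i$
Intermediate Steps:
$Q{\left(q,l \right)} = 4$
$y = 10$ ($y = 6 + 4 = 10$)
$-1061 - \left(\frac{\left(-4 + \left(5 - -3\right)\right) 0 + \sqrt{2 - 4}}{-1 + y}\right)^{3} = -1061 - \left(\frac{\left(-4 + \left(5 - -3\right)\right) 0 + \sqrt{2 - 4}}{-1 + 10}\right)^{3} = -1061 - \left(\frac{\left(-4 + \left(5 + 3\right)\right) 0 + \sqrt{-2}}{9}\right)^{3} = -1061 - \left(\left(\left(-4 + 8\right) 0 + i \sqrt{2}\right) \frac{1}{9}\right)^{3} = -1061 - \left(\left(4 \cdot 0 + i \sqrt{2}\right) \frac{1}{9}\right)^{3} = -1061 - \left(\left(0 + i \sqrt{2}\right) \frac{1}{9}\right)^{3} = -1061 - \left(i \sqrt{2} \cdot \frac{1}{9}\right)^{3} = -1061 - \left(\frac{i \sqrt{2}}{9}\right)^{3} = -1061 - - \frac{2 i \sqrt{2}}{729} = -1061 + \frac{2 i \sqrt{2}}{729}$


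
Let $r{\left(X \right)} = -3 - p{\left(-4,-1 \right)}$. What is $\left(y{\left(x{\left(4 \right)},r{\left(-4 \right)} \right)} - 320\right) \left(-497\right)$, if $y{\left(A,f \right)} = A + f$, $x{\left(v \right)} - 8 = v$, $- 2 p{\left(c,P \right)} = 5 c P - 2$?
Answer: $150094$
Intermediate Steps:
$p{\left(c,P \right)} = 1 - \frac{5 P c}{2}$ ($p{\left(c,P \right)} = - \frac{5 c P - 2}{2} = - \frac{5 P c - 2}{2} = - \frac{-2 + 5 P c}{2} = 1 - \frac{5 P c}{2}$)
$x{\left(v \right)} = 8 + v$
$r{\left(X \right)} = 6$ ($r{\left(X \right)} = -3 - \left(1 - \left(- \frac{5}{2}\right) \left(-4\right)\right) = -3 - \left(1 - 10\right) = -3 - -9 = -3 + 9 = 6$)
$\left(y{\left(x{\left(4 \right)},r{\left(-4 \right)} \right)} - 320\right) \left(-497\right) = \left(\left(\left(8 + 4\right) + 6\right) - 320\right) \left(-497\right) = \left(\left(12 + 6\right) - 320\right) \left(-497\right) = \left(18 - 320\right) \left(-497\right) = \left(-302\right) \left(-497\right) = 150094$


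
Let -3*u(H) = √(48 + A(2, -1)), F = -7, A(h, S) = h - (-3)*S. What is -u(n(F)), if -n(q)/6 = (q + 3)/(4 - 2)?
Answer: √47/3 ≈ 2.2852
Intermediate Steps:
A(h, S) = h + 3*S
n(q) = -9 - 3*q (n(q) = -6*(q + 3)/(4 - 2) = -6*(3 + q)/2 = -6*(3/2 + q/2) = -9 - 3*q)
u(H) = -√47/3 (u(H) = -√(48 + (2 + 3*(-1)))/3 = -√(48 + (2 - 3))/3 = -√(48 - 1)/3 = -√47/3)
-u(n(F)) = -(-1)*√47/3 = √47/3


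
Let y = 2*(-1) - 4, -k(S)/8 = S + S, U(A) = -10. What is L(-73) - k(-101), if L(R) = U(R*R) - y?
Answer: -1620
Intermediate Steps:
k(S) = -16*S (k(S) = -8*(S + S) = -16*S)
y = -6 (y = -2 - 4 = -6)
L(R) = -4 (L(R) = -10 - 1*(-6) = -10 + 6 = -4)
L(-73) - k(-101) = -4 - (-16)*(-101) = -4 - 1*1616 = -4 - 1616 = -1620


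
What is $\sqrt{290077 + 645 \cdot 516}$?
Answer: $\sqrt{622897} \approx 789.24$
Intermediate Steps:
$\sqrt{290077 + 645 \cdot 516} = \sqrt{290077 + 332820} = \sqrt{622897}$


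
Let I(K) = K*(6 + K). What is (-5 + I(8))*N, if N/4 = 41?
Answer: 17548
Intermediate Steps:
N = 164 (N = 4*41 = 164)
(-5 + I(8))*N = (-5 + 8*(6 + 8))*164 = (-5 + 8*14)*164 = (-5 + 112)*164 = 107*164 = 17548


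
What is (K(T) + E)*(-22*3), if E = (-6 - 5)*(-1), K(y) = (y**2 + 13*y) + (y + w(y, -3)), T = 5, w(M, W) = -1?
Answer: -6930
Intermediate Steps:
K(y) = -1 + y**2 + 14*y (K(y) = (y**2 + 13*y) + (y - 1) = (y**2 + 13*y) + (-1 + y) = -1 + y**2 + 14*y)
E = 11 (E = -11*(-1) = 11)
(K(T) + E)*(-22*3) = ((-1 + 5**2 + 14*5) + 11)*(-22*3) = ((-1 + 25 + 70) + 11)*(-66) = (94 + 11)*(-66) = 105*(-66) = -6930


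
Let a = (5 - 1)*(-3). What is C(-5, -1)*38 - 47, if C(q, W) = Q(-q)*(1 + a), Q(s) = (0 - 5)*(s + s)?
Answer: 20853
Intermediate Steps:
Q(s) = -10*s
a = -12 (a = 4*(-3) = -12)
C(q, W) = -110*q (C(q, W) = (-(-10)*q)*(1 - 12) = (10*q)*(-11) = -110*q)
C(-5, -1)*38 - 47 = -110*(-5)*38 - 47 = 550*38 - 47 = 20900 - 47 = 20853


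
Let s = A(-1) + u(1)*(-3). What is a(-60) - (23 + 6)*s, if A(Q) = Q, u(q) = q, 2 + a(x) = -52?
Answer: 62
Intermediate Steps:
a(x) = -54 (a(x) = -2 - 52 = -54)
s = -4 (s = -1 + 1*(-3) = -1 - 3 = -4)
a(-60) - (23 + 6)*s = -54 - (23 + 6)*(-4) = -54 - 29*(-4) = -54 - 1*(-116) = -54 + 116 = 62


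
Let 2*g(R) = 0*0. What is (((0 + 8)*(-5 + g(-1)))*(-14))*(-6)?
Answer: -3360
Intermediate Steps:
g(R) = 0 (g(R) = (0*0)/2 = (½)*0 = 0)
(((0 + 8)*(-5 + g(-1)))*(-14))*(-6) = (((0 + 8)*(-5 + 0))*(-14))*(-6) = ((8*(-5))*(-14))*(-6) = -40*(-14)*(-6) = 560*(-6) = -3360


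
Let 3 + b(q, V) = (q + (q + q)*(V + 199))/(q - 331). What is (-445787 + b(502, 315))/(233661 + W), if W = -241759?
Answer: 12618922/230793 ≈ 54.676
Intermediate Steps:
b(q, V) = -3 + (q + 2*q*(199 + V))/(-331 + q) (b(q, V) = -3 + (q + (q + q)*(V + 199))/(q - 331) = -3 + (q + (2*q)*(199 + V))/(-331 + q) = -3 + (q + 2*q*(199 + V))/(-331 + q))
(-445787 + b(502, 315))/(233661 + W) = (-445787 + (993 + 396*502 + 2*315*502)/(-331 + 502))/(233661 - 241759) = (-445787 + (993 + 198792 + 316260)/171)/(-8098) = (-445787 + (1/171)*516045)*(-1/8098) = (-445787 + 172015/57)*(-1/8098) = -25237844/57*(-1/8098) = 12618922/230793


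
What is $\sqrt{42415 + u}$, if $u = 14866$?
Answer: $7 \sqrt{1169} \approx 239.33$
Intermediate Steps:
$\sqrt{42415 + u} = \sqrt{42415 + 14866} = \sqrt{57281} = 7 \sqrt{1169}$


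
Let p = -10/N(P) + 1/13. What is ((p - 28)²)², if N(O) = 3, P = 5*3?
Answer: 2208080093521/2313441 ≈ 9.5446e+5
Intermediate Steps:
P = 15
p = -127/39 (p = -10/3 + 1/13 = -127/39 ≈ -3.2564)
((p - 28)²)² = ((-127/39 - 28)²)² = ((-1219/39)²)² = (1485961/1521)² = 2208080093521/2313441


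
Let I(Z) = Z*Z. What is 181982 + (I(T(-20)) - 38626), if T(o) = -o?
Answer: 143756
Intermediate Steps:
I(Z) = Z²
181982 + (I(T(-20)) - 38626) = 181982 + ((-1*(-20))² - 38626) = 181982 + (20² - 38626) = 181982 + (400 - 38626) = 181982 - 38226 = 143756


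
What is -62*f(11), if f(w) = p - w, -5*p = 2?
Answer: 3534/5 ≈ 706.80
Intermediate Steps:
p = -⅖ (p = -⅕*2 = -⅖ ≈ -0.40000)
f(w) = -⅖ - w
-62*f(11) = -62*(-⅖ - 1*11) = -62*(-⅖ - 11) = -62*(-57/5) = 3534/5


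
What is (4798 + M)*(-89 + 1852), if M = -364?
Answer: 7817142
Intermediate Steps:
(4798 + M)*(-89 + 1852) = (4798 - 364)*(-89 + 1852) = 4434*1763 = 7817142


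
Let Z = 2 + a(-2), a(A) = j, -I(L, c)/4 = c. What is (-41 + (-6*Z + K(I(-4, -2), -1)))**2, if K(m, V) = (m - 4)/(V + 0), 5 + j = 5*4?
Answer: 21609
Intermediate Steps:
I(L, c) = -4*c
j = 15 (j = -5 + 5*4 = -5 + 20 = 15)
a(A) = 15
K(m, V) = (-4 + m)/V
Z = 17 (Z = 2 + 15 = 17)
(-41 + (-6*Z + K(I(-4, -2), -1)))**2 = (-41 + (-6*17 + (-4 - 4*(-2))/(-1)))**2 = (-41 + (-102 - (-4 + 8)))**2 = (-41 + (-102 - 1*4))**2 = (-41 + (-102 - 4))**2 = (-41 - 106)**2 = (-147)**2 = 21609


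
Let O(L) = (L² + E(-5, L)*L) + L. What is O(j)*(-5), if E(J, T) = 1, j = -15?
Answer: -975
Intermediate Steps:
O(L) = L² + 2*L (O(L) = (L² + 1*L) + L = (L² + L) + L = (L + L²) + L = L² + 2*L)
O(j)*(-5) = -15*(2 - 15)*(-5) = -15*(-13)*(-5) = 195*(-5) = -975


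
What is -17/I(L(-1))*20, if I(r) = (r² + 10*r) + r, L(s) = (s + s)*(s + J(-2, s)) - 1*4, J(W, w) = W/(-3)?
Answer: 306/23 ≈ 13.304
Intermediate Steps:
J(W, w) = -W/3 (J(W, w) = W*(-⅓) = -W/3)
L(s) = -4 + 2*s*(⅔ + s) (L(s) = (s + s)*(s - ⅓*(-2)) - 1*4 = (2*s)*(s + ⅔) - 4 = (2*s)*(⅔ + s) - 4 = 2*s*(⅔ + s) - 4 = -4 + 2*s*(⅔ + s))
I(r) = r² + 11*r
-17/I(L(-1))*20 = -17*1/((11 + (-4 + 2*(-1)² + (4/3)*(-1)))*(-4 + 2*(-1)² + (4/3)*(-1)))*20 = -17*1/((11 + (-4 + 2*1 - 4/3))*(-4 + 2*1 - 4/3))*20 = -17*1/((11 + (-4 + 2 - 4/3))*(-4 + 2 - 4/3))*20 = -17*(-3/(10*(11 - 10/3)))*20 = -17/((-10/3*23/3))*20 = -17/(-230/9)*20 = -17*(-9/230)*20 = (153/230)*20 = 306/23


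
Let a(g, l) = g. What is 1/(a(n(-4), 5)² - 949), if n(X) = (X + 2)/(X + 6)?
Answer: -1/948 ≈ -0.0010549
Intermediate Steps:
n(X) = (2 + X)/(6 + X)
1/(a(n(-4), 5)² - 949) = 1/(((2 - 4)/(6 - 4))² - 949) = 1/((-2/2)² - 949) = 1/(((½)*(-2))² - 949) = 1/((-1)² - 949) = 1/(1 - 949) = 1/(-948) = -1/948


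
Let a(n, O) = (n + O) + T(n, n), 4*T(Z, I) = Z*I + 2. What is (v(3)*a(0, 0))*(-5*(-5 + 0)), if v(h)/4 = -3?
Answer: -150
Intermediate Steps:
v(h) = -12 (v(h) = 4*(-3) = -12)
T(Z, I) = ½ + I*Z/4 (T(Z, I) = (Z*I + 2)/4 = (I*Z + 2)/4 = (2 + I*Z)/4 = ½ + I*Z/4)
a(n, O) = ½ + O + n + n²/4 (a(n, O) = (n + O) + (½ + n*n/4) = (O + n) + (½ + n²/4) = ½ + O + n + n²/4)
(v(3)*a(0, 0))*(-5*(-5 + 0)) = (-12*(½ + 0 + 0 + (¼)*0²))*(-5*(-5 + 0)) = (-12*(½ + 0 + 0 + (¼)*0))*(-5*(-5)) = -12*(½ + 0 + 0 + 0)*25 = -12*½*25 = -6*25 = -150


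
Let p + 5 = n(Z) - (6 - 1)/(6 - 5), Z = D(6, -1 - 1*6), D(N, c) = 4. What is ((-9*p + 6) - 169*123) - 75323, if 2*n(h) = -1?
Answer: -192019/2 ≈ -96010.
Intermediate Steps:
Z = 4
n(h) = -½ (n(h) = (½)*(-1) = -½)
p = -21/2 (p = -5 + (-½ - (6 - 1)/(6 - 5)) = -5 + (-½ - 5/1) = -5 + (-½ - 5) = -5 - 11/2 = -21/2 ≈ -10.500)
((-9*p + 6) - 169*123) - 75323 = ((-9*(-21/2) + 6) - 169*123) - 75323 = ((189/2 + 6) - 20787) - 75323 = (201/2 - 20787) - 75323 = -41373/2 - 75323 = -192019/2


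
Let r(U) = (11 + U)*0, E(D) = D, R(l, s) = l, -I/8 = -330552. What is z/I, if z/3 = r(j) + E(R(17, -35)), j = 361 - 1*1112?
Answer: 17/881472 ≈ 1.9286e-5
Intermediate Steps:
I = 2644416 (I = -8*(-330552) = 2644416)
j = -751 (j = 361 - 1112 = -751)
r(U) = 0
z = 51 (z = 3*(0 + 17) = 3*17 = 51)
z/I = 51/2644416 = 51*(1/2644416) = 17/881472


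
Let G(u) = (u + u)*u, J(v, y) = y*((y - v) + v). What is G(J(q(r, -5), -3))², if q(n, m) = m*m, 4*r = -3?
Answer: 26244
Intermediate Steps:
r = -¾ (r = (¼)*(-3) = -¾ ≈ -0.75000)
q(n, m) = m²
J(v, y) = y² (J(v, y) = y*y = y²)
G(u) = 2*u² (G(u) = (2*u)*u = 2*u²)
G(J(q(r, -5), -3))² = (2*((-3)²)²)² = (2*9²)² = (2*81)² = 162² = 26244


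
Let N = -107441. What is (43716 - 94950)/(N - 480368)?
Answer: 51234/587809 ≈ 0.087161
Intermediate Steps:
(43716 - 94950)/(N - 480368) = (43716 - 94950)/(-107441 - 480368) = -51234/(-587809) = -51234*(-1/587809) = 51234/587809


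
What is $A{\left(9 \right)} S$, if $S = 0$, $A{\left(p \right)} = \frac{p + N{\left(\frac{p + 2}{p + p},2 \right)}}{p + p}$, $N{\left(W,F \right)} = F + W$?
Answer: $0$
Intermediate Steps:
$A{\left(p \right)} = \frac{2 + p + \frac{2 + p}{2 p}}{2 p}$ ($A{\left(p \right)} = \frac{p + \left(2 + \frac{p + 2}{p + p}\right)}{p + p} = \frac{p + \left(2 + \frac{2 + p}{2 p}\right)}{2 p} = \left(p + \left(2 + \left(2 + p\right) \frac{1}{2 p}\right)\right) \frac{1}{2 p} = \left(p + \left(2 + \frac{2 + p}{2 p}\right)\right) \frac{1}{2 p} = \left(2 + p + \frac{2 + p}{2 p}\right) \frac{1}{2 p} = \frac{2 + p + \frac{2 + p}{2 p}}{2 p}$)
$A{\left(9 \right)} S = \frac{2 + 2 \cdot 9^{2} + 5 \cdot 9}{4 \cdot 81} \cdot 0 = \frac{1}{4} \cdot \frac{1}{81} \left(2 + 2 \cdot 81 + 45\right) 0 = \frac{1}{4} \cdot \frac{1}{81} \left(2 + 162 + 45\right) 0 = \frac{1}{4} \cdot \frac{1}{81} \cdot 209 \cdot 0 = \frac{209}{324} \cdot 0 = 0$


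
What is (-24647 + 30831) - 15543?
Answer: -9359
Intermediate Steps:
(-24647 + 30831) - 15543 = 6184 - 15543 = -9359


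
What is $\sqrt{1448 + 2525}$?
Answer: $\sqrt{3973} \approx 63.032$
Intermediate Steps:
$\sqrt{1448 + 2525} = \sqrt{3973}$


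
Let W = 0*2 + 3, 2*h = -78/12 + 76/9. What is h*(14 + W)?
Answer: 595/36 ≈ 16.528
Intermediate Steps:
h = 35/36 (h = (-78/12 + 76/9)/2 = (-78*1/12 + 76*(1/9))/2 = (-13/2 + 76/9)/2 = (1/2)*(35/18) = 35/36 ≈ 0.97222)
W = 3 (W = 0 + 3 = 3)
h*(14 + W) = 35*(14 + 3)/36 = (35/36)*17 = 595/36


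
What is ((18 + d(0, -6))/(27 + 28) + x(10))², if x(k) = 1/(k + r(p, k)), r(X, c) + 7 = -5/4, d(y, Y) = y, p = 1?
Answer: 119716/148225 ≈ 0.80766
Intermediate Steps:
r(X, c) = -33/4 (r(X, c) = -7 - 5/4 = -33/4)
x(k) = 1/(-33/4 + k) (x(k) = 1/(k - 33/4) = 1/(-33/4 + k))
((18 + d(0, -6))/(27 + 28) + x(10))² = ((18 + 0)/(27 + 28) + 4/(-33 + 4*10))² = (18/55 + 4/(-33 + 40))² = (18*(1/55) + 4/7)² = (18/55 + 4*(⅐))² = (18/55 + 4/7)² = (346/385)² = 119716/148225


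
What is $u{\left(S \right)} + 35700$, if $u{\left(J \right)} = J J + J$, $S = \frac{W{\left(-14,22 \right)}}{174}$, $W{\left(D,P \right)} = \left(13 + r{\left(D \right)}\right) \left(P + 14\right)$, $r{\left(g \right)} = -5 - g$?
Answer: $\frac{30044952}{841} \approx 35725.0$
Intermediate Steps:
$W{\left(D,P \right)} = \left(8 - D\right) \left(14 + P\right)$ ($W{\left(D,P \right)} = \left(13 - \left(5 + D\right)\right) \left(P + 14\right) = \left(8 - D\right) \left(14 + P\right)$)
$S = \frac{132}{29}$ ($S = \frac{112 - -196 + 8 \cdot 22 - \left(-14\right) 22}{174} = \left(112 + 196 + 176 + 308\right) \frac{1}{174} = 792 \cdot \frac{1}{174} = \frac{132}{29} \approx 4.5517$)
$u{\left(J \right)} = J + J^{2}$ ($u{\left(J \right)} = J^{2} + J = J + J^{2}$)
$u{\left(S \right)} + 35700 = \frac{132 \left(1 + \frac{132}{29}\right)}{29} + 35700 = \frac{132}{29} \cdot \frac{161}{29} + 35700 = \frac{21252}{841} + 35700 = \frac{30044952}{841}$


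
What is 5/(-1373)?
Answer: -5/1373 ≈ -0.0036417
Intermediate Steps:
5/(-1373) = 5*(-1/1373) = -5/1373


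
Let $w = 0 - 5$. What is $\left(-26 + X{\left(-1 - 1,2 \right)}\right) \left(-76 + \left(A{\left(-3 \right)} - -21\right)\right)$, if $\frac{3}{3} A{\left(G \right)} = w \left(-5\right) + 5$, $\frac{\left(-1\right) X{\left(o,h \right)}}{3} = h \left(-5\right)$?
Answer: $-100$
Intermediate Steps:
$X{\left(o,h \right)} = 15 h$ ($X{\left(o,h \right)} = - 3 h \left(-5\right) = - 3 \left(- 5 h\right) = 15 h$)
$w = -5$
$A{\left(G \right)} = 30$ ($A{\left(G \right)} = \left(-5\right) \left(-5\right) + 5 = 25 + 5 = 30$)
$\left(-26 + X{\left(-1 - 1,2 \right)}\right) \left(-76 + \left(A{\left(-3 \right)} - -21\right)\right) = \left(-26 + 15 \cdot 2\right) \left(-76 + \left(30 - -21\right)\right) = \left(-26 + 30\right) \left(-76 + \left(30 + \left(-4 + 25\right)\right)\right) = 4 \left(-76 + \left(30 + 21\right)\right) = 4 \left(-76 + 51\right) = 4 \left(-25\right) = -100$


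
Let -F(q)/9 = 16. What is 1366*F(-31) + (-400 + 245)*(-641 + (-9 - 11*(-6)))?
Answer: -106184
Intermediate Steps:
F(q) = -144 (F(q) = -9*16 = -144)
1366*F(-31) + (-400 + 245)*(-641 + (-9 - 11*(-6))) = 1366*(-144) + (-400 + 245)*(-641 + (-9 - 11*(-6))) = -196704 - 155*(-641 + (-9 + 66)) = -196704 - 155*(-641 + 57) = -196704 - 155*(-584) = -196704 + 90520 = -106184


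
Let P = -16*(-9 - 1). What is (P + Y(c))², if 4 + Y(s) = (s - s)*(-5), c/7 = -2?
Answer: 24336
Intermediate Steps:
c = -14 (c = 7*(-2) = -14)
Y(s) = -4 (Y(s) = -4 + (s - s)*(-5) = -4 + 0*(-5) = -4 + 0 = -4)
P = 160 (P = -16*(-10) = 160)
(P + Y(c))² = (160 - 4)² = 156² = 24336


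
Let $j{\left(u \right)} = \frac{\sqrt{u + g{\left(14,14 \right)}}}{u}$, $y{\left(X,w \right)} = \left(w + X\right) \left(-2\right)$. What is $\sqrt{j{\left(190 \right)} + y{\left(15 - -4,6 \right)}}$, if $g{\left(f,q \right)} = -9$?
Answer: $\frac{\sqrt{-1805000 + 190 \sqrt{181}}}{190} \approx 7.0661 i$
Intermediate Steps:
$y{\left(X,w \right)} = - 2 X - 2 w$ ($y{\left(X,w \right)} = \left(X + w\right) \left(-2\right) = - 2 X - 2 w$)
$j{\left(u \right)} = \frac{\sqrt{-9 + u}}{u}$ ($j{\left(u \right)} = \frac{\sqrt{u - 9}}{u} = \frac{\sqrt{-9 + u}}{u}$)
$\sqrt{j{\left(190 \right)} + y{\left(15 - -4,6 \right)}} = \sqrt{\frac{\sqrt{-9 + 190}}{190} - \left(12 + 2 \left(15 - -4\right)\right)} = \sqrt{\frac{\sqrt{181}}{190} - \left(12 + 2 \left(15 + 4\right)\right)} = \sqrt{\frac{\sqrt{181}}{190} - 50} = \sqrt{-50 + \frac{\sqrt{181}}{190}}$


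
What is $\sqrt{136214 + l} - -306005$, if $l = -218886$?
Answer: $306005 + 4 i \sqrt{5167} \approx 3.0601 \cdot 10^{5} + 287.53 i$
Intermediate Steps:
$\sqrt{136214 + l} - -306005 = \sqrt{136214 - 218886} - -306005 = \sqrt{-82672} + 306005 = 4 i \sqrt{5167} + 306005 = 306005 + 4 i \sqrt{5167}$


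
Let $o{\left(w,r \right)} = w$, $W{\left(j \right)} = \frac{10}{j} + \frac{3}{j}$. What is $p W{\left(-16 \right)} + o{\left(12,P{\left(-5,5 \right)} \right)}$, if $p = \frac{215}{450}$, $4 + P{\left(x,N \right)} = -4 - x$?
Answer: $\frac{16721}{1440} \approx 11.612$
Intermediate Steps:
$P{\left(x,N \right)} = -8 - x$ ($P{\left(x,N \right)} = -4 - \left(4 + x\right) = -8 - x$)
$W{\left(j \right)} = \frac{13}{j}$
$p = \frac{43}{90}$ ($p = 215 \cdot \frac{1}{450} = \frac{43}{90} \approx 0.47778$)
$p W{\left(-16 \right)} + o{\left(12,P{\left(-5,5 \right)} \right)} = \frac{43 \frac{13}{-16}}{90} + 12 = \frac{43 \cdot 13 \left(- \frac{1}{16}\right)}{90} + 12 = \frac{43}{90} \left(- \frac{13}{16}\right) + 12 = - \frac{559}{1440} + 12 = \frac{16721}{1440}$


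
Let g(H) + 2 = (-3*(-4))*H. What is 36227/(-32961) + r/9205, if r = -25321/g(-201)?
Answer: -804160852009/732422096070 ≈ -1.0979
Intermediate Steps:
g(H) = -2 + 12*H (g(H) = -2 + (-3*(-4))*H = -2 + 12*H)
r = 25321/2414 (r = -25321/(-2 + 12*(-201)) = -25321/(-2 - 2412) = -25321/(-2414) = -25321*(-1/2414) = 25321/2414 ≈ 10.489)
36227/(-32961) + r/9205 = 36227/(-32961) + (25321/2414)/9205 = 36227*(-1/32961) + (25321/2414)*(1/9205) = -36227/32961 + 25321/22220870 = -804160852009/732422096070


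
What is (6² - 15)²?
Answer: 441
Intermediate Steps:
(6² - 15)² = (36 - 15)² = 21² = 441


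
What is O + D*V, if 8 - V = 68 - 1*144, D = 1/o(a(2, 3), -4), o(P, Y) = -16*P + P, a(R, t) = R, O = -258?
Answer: -1304/5 ≈ -260.80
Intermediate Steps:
o(P, Y) = -15*P
D = -1/30 (D = 1/(-15*2) = 1/(-30) = -1/30 ≈ -0.033333)
V = 84 (V = 8 - (68 - 1*144) = 8 - (68 - 144) = 8 - 1*(-76) = 8 + 76 = 84)
O + D*V = -258 - 1/30*84 = -258 - 14/5 = -1304/5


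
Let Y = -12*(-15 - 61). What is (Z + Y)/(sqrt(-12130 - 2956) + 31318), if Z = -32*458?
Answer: -215217296/490416105 + 6872*I*sqrt(15086)/490416105 ≈ -0.43885 + 0.0017211*I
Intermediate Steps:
Z = -14656
Y = 912 (Y = -12*(-76) = 912)
(Z + Y)/(sqrt(-12130 - 2956) + 31318) = (-14656 + 912)/(sqrt(-12130 - 2956) + 31318) = -13744/(sqrt(-15086) + 31318) = -13744/(I*sqrt(15086) + 31318) = -13744/(31318 + I*sqrt(15086))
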